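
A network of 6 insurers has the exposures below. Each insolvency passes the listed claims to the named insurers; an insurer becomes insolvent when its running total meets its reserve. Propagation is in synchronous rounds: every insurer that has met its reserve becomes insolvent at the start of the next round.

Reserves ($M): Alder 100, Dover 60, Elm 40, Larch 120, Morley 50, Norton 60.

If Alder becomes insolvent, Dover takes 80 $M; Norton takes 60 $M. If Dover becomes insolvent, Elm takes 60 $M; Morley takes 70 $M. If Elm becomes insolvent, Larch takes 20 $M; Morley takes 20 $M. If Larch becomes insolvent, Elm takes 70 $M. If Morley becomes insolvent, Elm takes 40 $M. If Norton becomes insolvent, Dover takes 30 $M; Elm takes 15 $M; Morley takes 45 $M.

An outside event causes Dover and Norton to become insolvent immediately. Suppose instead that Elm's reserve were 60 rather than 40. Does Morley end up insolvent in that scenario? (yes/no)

With Elm's reserve at 60:
Round 1 — Dover, Norton become insolvent (initial).
  Elm: +60+15 → 75 ≥ 60
  Morley: +70+45 → 115 ≥ 50
Round 2 — Elm, Morley become insolvent.
  Larch: +20 → 20 < 120
No further insolvencies.

yes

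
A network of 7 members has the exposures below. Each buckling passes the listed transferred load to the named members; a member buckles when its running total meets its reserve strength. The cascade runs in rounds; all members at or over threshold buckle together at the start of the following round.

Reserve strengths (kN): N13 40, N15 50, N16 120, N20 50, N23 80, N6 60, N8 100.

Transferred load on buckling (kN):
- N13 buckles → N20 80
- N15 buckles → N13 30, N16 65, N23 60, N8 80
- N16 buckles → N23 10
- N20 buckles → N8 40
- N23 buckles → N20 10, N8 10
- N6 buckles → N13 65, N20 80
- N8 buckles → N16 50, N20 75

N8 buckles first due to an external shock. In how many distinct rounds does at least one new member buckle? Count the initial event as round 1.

2

Round 1 — N8 buckles (initial).
  N16: +50 → 50 < 120
  N20: +75 → 75 ≥ 50
Round 2 — N20 buckles.
No further bucklings.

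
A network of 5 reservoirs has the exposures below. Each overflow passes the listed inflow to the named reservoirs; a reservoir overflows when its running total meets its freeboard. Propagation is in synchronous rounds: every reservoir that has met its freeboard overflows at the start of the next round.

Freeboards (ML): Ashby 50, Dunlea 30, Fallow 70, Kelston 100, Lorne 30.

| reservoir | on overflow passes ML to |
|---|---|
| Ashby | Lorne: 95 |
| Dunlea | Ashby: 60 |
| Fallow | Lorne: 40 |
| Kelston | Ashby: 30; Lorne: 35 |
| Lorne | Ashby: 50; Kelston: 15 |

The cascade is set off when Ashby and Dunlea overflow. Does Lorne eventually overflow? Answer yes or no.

Round 1 — Ashby, Dunlea overflow (initial).
  Lorne: +95 → 95 ≥ 30
Round 2 — Lorne overflows.
  Kelston: +15 → 15 < 100
No further overflows.

yes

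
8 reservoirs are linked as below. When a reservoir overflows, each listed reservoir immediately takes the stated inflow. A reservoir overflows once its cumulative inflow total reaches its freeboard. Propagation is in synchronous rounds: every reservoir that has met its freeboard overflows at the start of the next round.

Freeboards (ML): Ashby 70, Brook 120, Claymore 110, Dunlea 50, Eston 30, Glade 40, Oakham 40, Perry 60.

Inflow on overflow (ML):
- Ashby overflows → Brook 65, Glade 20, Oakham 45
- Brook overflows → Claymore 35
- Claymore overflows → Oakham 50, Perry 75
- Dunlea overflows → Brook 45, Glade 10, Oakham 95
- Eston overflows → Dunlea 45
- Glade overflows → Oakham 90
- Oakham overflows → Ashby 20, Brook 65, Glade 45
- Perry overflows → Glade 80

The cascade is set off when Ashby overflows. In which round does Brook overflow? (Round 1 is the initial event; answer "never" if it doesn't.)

3

Round 1 — Ashby overflows (initial).
  Brook: +65 → 65 < 120
  Glade: +20 → 20 < 40
  Oakham: +45 → 45 ≥ 40
Round 2 — Oakham overflows.
  Brook: +65 → 130 ≥ 120
  Glade: +45 → 65 ≥ 40
Round 3 — Brook, Glade overflow.
  Claymore: +35 → 35 < 110
No further overflows.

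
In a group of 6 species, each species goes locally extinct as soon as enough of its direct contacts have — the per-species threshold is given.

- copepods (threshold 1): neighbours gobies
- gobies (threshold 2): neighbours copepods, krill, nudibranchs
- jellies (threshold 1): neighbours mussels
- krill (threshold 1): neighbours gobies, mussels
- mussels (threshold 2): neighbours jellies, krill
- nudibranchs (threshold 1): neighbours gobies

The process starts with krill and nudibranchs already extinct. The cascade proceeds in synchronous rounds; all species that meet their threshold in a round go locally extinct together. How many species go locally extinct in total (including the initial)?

Round 1 — krill, nudibranchs go locally extinct (initial).
Round 2 — checking thresholds:
  gobies: 2 of 3 neighbours ≥ 2, goes locally extinct.
  mussels: 1 of 2 neighbours < 2, below threshold.
Round 3 — checking thresholds:
  copepods: 1 of 1 neighbours ≥ 1, goes locally extinct.
  mussels: 1 of 2 neighbours < 2, below threshold.
Round 4 — no new extinctions; cascade stops.

4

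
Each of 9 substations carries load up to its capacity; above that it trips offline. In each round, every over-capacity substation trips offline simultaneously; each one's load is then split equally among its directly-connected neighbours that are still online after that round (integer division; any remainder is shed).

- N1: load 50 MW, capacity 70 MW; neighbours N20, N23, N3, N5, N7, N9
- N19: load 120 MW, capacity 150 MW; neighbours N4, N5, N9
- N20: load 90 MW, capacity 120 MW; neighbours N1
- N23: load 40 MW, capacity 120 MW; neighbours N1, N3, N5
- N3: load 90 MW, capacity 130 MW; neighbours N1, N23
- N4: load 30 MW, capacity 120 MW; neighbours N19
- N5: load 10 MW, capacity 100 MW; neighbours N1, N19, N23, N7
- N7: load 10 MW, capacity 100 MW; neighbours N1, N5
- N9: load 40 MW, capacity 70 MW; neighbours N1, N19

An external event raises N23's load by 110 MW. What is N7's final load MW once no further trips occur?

Round 1 — N23 at 150 > 120. N23 trips offline.
  N23 sheds 150 MW to N1, N3, N5: 50 each.
    N1: 50+50 = 100 > 70
    N3: 90+50 = 140 > 130
    N5: 10+50 = 60 ≤ 100
Round 2 — N1, N3 trip offline.
  N1 sheds 100 MW to N20, N5, N7, N9: 25 each.
    N20: 90+25 = 115 ≤ 120
    N5: 60+25 = 85 ≤ 100
    N7: 10+25 = 35 ≤ 100
    N9: 40+25 = 65 ≤ 70
  N3 sheds 140 MW: no online neighbours, lost.
No further trips.

35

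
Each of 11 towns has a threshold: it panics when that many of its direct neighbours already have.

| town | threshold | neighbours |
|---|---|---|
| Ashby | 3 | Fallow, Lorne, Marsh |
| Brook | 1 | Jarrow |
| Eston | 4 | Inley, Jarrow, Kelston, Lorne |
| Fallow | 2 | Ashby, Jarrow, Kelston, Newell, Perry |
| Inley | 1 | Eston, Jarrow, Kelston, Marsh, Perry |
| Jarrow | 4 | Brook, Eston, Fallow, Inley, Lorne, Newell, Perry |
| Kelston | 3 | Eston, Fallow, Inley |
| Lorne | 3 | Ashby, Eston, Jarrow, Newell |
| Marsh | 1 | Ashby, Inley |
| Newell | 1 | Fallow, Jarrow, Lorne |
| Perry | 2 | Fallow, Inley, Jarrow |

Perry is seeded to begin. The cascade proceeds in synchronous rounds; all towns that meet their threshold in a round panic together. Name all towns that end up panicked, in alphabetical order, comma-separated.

Round 1 — Perry panics (initial).
Round 2 — checking thresholds:
  Fallow: 1 of 5 neighbours < 2, not yet.
  Inley: 1 of 5 neighbours ≥ 1, panics.
  Jarrow: 1 of 7 neighbours < 4, not yet.
Round 3 — checking thresholds:
  Eston: 1 of 4 neighbours < 4, not yet.
  Fallow: 1 of 5 neighbours < 2, not yet.
  Jarrow: 2 of 7 neighbours < 4, not yet.
  Kelston: 1 of 3 neighbours < 3, not yet.
  Marsh: 1 of 2 neighbours ≥ 1, panics.
Round 4 — no new panics; cascade stops.

Inley, Marsh, Perry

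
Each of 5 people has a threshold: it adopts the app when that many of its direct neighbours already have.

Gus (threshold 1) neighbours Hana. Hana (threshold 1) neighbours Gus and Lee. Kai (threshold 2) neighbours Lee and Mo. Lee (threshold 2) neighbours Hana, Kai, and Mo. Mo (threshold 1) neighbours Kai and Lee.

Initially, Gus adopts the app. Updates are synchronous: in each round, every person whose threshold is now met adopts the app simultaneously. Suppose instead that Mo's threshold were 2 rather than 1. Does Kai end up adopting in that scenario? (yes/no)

With Mo's threshold at 2:
Round 1 — Gus adopts the app (initial).
Round 2 — checking thresholds:
  Hana: 1 of 2 neighbours ≥ 1, adopts the app.
Round 3 — no new adoptions; cascade stops.

no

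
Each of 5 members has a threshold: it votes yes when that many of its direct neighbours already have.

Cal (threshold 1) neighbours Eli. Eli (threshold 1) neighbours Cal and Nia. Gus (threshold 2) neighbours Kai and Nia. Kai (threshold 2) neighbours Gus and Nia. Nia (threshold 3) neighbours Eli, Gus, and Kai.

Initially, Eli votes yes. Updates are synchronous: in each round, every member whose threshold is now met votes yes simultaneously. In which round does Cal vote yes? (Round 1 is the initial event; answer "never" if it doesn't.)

2

Round 1 — Eli votes yes (initial).
Round 2 — checking thresholds:
  Cal: 1 of 1 neighbours ≥ 1, votes yes.
  Nia: 1 of 3 neighbours < 3, not yet.
Round 3 — no new yes votes; cascade stops.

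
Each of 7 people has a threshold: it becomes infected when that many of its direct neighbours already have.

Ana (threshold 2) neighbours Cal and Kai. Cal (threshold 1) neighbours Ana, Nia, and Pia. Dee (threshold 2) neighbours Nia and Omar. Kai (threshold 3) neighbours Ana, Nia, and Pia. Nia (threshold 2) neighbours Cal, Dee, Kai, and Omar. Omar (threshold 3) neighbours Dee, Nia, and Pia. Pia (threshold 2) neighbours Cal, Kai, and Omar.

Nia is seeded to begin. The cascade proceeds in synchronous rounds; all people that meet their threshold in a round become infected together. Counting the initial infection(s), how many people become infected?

Round 1 — Nia becomes infected (initial).
Round 2 — checking thresholds:
  Cal: 1 of 3 neighbours ≥ 1, becomes infected.
  Dee: 1 of 2 neighbours < 2, holds.
  Kai: 1 of 3 neighbours < 3, holds.
  Omar: 1 of 3 neighbours < 3, holds.
Round 3 — no new infections; cascade stops.

2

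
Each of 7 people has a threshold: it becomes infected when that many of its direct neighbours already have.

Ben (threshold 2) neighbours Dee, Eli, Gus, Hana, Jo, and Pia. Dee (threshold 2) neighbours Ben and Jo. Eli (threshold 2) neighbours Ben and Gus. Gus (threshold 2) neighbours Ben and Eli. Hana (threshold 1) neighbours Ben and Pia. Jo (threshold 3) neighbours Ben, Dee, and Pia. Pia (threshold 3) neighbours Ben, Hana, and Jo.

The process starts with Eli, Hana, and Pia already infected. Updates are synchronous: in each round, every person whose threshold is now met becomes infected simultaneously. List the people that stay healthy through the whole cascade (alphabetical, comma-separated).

Dee, Jo

Round 1 — Eli, Hana, Pia become infected (initial).
Round 2 — checking thresholds:
  Ben: 3 of 6 neighbours ≥ 2, becomes infected.
  Gus: 1 of 2 neighbours < 2, holds.
  Jo: 1 of 3 neighbours < 3, holds.
Round 3 — checking thresholds:
  Dee: 1 of 2 neighbours < 2, holds.
  Gus: 2 of 2 neighbours ≥ 2, becomes infected.
  Jo: 2 of 3 neighbours < 3, holds.
Round 4 — no new infections; cascade stops.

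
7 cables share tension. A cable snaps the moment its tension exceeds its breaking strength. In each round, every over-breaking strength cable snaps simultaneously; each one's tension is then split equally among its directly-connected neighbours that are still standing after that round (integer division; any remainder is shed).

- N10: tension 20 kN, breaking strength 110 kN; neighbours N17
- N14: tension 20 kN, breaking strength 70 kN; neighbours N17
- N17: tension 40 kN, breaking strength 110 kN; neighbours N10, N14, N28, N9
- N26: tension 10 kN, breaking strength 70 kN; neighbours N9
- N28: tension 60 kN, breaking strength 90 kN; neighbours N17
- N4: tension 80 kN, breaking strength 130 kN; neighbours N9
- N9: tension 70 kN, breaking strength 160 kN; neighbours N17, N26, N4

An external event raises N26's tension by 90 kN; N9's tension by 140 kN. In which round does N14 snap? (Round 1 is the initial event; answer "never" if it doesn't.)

never

Round 1 — N26 at 100 > 70; N9 at 210 > 160. N26, N9 snap.
  N26 sheds 100 kN: no online neighbours, lost.
  N9 sheds 210 kN to N17, N4: 105 each.
    N17: 40+105 = 145 > 110
    N4: 80+105 = 185 > 130
Round 2 — N17, N4 snap.
  N17 sheds 145 kN to N10, N14, N28: 48 each (1 lost).
    N10: 20+48 = 68 ≤ 110
    N14: 20+48 = 68 ≤ 70
    N28: 60+48 = 108 > 90
  N4 sheds 185 kN: no online neighbours, lost.
Round 3 — N28 snaps.
  N28 sheds 108 kN: no online neighbours, lost.
No further breaks.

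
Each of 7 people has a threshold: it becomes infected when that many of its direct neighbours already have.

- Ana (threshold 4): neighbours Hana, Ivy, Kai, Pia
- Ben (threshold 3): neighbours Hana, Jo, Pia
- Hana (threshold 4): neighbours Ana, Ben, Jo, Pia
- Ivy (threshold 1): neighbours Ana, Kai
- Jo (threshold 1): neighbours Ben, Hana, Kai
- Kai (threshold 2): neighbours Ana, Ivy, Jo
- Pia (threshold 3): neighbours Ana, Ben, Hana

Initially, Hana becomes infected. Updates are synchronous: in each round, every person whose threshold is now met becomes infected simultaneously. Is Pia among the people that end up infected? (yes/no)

Round 1 — Hana becomes infected (initial).
Round 2 — checking thresholds:
  Ana: 1 of 4 neighbours < 4, below threshold.
  Ben: 1 of 3 neighbours < 3, below threshold.
  Jo: 1 of 3 neighbours ≥ 1, becomes infected.
  Pia: 1 of 3 neighbours < 3, below threshold.
Round 3 — no new infections; cascade stops.

no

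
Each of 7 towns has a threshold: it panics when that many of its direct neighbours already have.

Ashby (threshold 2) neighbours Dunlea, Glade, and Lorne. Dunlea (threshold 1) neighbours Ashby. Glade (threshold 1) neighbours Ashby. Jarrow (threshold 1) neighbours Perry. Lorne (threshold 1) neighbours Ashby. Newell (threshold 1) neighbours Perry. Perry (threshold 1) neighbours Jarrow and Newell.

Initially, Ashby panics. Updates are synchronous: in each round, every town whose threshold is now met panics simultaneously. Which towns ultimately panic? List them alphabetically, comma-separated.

Ashby, Dunlea, Glade, Lorne

Round 1 — Ashby panics (initial).
Round 2 — checking thresholds:
  Dunlea: 1 of 1 neighbours ≥ 1, panics.
  Glade: 1 of 1 neighbours ≥ 1, panics.
  Lorne: 1 of 1 neighbours ≥ 1, panics.
Round 3 — no new panics; cascade stops.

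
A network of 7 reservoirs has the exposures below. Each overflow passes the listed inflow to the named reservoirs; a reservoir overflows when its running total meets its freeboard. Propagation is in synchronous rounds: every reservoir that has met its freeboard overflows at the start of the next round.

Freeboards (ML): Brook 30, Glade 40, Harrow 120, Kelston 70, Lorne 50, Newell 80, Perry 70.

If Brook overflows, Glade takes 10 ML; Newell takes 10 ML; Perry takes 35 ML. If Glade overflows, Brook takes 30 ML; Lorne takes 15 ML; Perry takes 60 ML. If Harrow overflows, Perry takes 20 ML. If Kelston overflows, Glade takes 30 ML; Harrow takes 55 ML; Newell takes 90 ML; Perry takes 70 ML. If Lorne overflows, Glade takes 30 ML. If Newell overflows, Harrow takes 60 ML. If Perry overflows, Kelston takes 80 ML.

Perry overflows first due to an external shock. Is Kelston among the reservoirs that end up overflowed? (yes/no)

Round 1 — Perry overflows (initial).
  Kelston: +80 → 80 ≥ 70
Round 2 — Kelston overflows.
  Glade: +30 → 30 < 40
  Harrow: +55 → 55 < 120
  Newell: +90 → 90 ≥ 80
Round 3 — Newell overflows.
  Harrow: +60 → 115 < 120
No further overflows.

yes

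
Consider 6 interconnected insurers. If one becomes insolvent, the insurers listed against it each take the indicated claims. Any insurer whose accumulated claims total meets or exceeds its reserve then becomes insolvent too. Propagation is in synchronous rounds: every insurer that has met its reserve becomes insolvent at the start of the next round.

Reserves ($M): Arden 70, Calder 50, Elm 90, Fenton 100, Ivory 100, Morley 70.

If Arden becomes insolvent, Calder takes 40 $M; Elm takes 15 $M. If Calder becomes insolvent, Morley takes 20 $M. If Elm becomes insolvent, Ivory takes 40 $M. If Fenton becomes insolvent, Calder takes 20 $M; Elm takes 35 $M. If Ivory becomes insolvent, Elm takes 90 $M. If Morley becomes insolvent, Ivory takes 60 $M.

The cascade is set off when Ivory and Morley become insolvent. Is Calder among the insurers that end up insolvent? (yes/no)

Round 1 — Ivory, Morley become insolvent (initial).
  Elm: +90 → 90 ≥ 90
Round 2 — Elm becomes insolvent.
No further insolvencies.

no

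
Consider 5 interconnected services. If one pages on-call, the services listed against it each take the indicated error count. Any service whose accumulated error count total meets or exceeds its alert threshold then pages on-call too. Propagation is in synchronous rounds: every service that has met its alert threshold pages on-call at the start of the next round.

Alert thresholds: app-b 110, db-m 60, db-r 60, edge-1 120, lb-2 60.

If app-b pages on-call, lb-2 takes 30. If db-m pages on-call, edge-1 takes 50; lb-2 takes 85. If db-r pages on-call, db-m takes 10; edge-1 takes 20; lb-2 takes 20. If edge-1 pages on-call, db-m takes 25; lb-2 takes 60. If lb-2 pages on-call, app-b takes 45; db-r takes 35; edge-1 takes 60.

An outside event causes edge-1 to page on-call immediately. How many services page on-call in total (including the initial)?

2

Round 1 — edge-1 pages on-call (initial).
  db-m: +25 → 25 < 60
  lb-2: +60 → 60 ≥ 60
Round 2 — lb-2 pages on-call.
  app-b: +45 → 45 < 110
  db-r: +35 → 35 < 60
No further pages.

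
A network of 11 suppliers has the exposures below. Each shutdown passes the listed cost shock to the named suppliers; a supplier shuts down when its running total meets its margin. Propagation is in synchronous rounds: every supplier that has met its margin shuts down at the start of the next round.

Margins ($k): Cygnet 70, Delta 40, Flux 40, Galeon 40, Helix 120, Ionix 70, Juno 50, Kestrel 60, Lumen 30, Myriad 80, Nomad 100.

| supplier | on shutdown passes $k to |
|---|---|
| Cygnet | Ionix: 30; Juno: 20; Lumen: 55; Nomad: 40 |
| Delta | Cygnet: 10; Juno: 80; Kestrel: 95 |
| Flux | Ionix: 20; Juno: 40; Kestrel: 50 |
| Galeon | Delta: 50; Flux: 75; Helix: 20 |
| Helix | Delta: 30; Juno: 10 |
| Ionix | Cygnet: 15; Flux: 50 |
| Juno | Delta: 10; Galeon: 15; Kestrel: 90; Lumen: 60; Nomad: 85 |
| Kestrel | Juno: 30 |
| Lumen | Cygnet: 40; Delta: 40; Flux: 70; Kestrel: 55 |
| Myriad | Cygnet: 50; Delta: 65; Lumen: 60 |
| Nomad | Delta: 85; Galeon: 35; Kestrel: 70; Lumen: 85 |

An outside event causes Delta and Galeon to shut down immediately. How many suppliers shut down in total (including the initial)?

Round 1 — Delta, Galeon shut down (initial).
  Cygnet: +10 → 10 < 70
  Flux: +75 → 75 ≥ 40
  Helix: +20 → 20 < 120
  Juno: +80 → 80 ≥ 50
  Kestrel: +95 → 95 ≥ 60
Round 2 — Flux, Juno, Kestrel shut down.
  Ionix: +20 → 20 < 70
  Lumen: +60 → 60 ≥ 30
  Nomad: +85 → 85 < 100
Round 3 — Lumen shuts down.
  Cygnet: +40 → 50 < 70
No further shutdowns.

6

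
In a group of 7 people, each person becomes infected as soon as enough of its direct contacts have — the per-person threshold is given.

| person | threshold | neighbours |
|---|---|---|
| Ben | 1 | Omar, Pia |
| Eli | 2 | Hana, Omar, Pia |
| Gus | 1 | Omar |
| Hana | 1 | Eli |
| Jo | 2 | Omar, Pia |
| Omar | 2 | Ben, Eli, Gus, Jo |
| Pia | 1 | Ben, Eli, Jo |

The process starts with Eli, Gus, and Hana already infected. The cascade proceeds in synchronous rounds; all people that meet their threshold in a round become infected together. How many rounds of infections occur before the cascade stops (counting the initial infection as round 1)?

3

Round 1 — Eli, Gus, Hana become infected (initial).
Round 2 — checking thresholds:
  Omar: 2 of 4 neighbours ≥ 2, becomes infected.
  Pia: 1 of 3 neighbours ≥ 1, becomes infected.
Round 3 — checking thresholds:
  Ben: 2 of 2 neighbours ≥ 1, becomes infected.
  Jo: 2 of 2 neighbours ≥ 2, becomes infected.
Round 4 — no new infections; cascade stops.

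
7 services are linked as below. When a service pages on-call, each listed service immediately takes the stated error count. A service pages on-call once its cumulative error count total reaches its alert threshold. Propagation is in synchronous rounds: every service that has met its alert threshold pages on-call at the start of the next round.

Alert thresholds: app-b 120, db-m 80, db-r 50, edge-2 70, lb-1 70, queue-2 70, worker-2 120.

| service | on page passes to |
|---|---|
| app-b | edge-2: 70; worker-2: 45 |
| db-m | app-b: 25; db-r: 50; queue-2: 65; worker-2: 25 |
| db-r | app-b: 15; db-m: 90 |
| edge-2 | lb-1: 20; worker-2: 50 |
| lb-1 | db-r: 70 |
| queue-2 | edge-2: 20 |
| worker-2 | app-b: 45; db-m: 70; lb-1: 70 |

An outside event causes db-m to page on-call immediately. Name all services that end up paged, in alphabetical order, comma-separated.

db-m, db-r

Round 1 — db-m pages on-call (initial).
  app-b: +25 → 25 < 120
  db-r: +50 → 50 ≥ 50
  queue-2: +65 → 65 < 70
  worker-2: +25 → 25 < 120
Round 2 — db-r pages on-call.
  app-b: +15 → 40 < 120
No further pages.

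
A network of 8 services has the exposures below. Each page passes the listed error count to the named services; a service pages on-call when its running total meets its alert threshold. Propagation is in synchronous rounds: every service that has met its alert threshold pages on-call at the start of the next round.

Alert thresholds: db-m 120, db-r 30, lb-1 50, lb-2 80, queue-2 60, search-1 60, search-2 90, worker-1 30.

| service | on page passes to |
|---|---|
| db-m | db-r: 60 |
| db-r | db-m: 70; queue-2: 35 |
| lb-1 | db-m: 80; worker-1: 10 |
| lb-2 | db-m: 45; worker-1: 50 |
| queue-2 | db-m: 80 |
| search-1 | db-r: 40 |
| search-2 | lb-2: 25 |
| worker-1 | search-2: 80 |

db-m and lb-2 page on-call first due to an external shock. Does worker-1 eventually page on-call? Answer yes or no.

Round 1 — db-m, lb-2 page on-call (initial).
  db-r: +60 → 60 ≥ 30
  worker-1: +50 → 50 ≥ 30
Round 2 — db-r, worker-1 page on-call.
  queue-2: +35 → 35 < 60
  search-2: +80 → 80 < 90
No further pages.

yes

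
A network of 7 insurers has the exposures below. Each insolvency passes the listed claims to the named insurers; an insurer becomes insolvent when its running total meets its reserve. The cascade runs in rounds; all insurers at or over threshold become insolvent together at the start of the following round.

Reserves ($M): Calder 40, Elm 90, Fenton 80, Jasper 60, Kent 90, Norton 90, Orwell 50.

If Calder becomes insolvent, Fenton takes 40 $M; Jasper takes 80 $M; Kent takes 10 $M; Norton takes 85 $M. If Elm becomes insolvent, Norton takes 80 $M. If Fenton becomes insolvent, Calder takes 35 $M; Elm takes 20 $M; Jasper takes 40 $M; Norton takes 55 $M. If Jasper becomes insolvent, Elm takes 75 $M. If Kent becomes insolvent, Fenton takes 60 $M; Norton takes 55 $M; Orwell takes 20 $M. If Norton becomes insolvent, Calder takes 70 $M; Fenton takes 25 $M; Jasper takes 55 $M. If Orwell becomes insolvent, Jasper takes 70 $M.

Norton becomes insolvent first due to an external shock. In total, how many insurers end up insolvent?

3

Round 1 — Norton becomes insolvent (initial).
  Calder: +70 → 70 ≥ 40
  Fenton: +25 → 25 < 80
  Jasper: +55 → 55 < 60
Round 2 — Calder becomes insolvent.
  Fenton: +40 → 65 < 80
  Jasper: +80 → 135 ≥ 60
  Kent: +10 → 10 < 90
Round 3 — Jasper becomes insolvent.
  Elm: +75 → 75 < 90
No further insolvencies.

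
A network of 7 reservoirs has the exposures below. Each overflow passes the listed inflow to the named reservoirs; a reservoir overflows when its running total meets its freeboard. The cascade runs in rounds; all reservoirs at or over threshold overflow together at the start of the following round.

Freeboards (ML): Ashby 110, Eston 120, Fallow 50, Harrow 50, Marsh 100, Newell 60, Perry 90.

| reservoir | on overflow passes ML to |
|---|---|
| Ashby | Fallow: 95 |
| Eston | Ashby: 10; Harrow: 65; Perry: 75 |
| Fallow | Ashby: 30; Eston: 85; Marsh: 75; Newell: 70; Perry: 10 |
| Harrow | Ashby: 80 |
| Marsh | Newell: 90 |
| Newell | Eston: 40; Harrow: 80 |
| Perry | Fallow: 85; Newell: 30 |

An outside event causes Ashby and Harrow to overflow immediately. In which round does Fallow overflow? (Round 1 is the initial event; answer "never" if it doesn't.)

Round 1 — Ashby, Harrow overflow (initial).
  Fallow: +95 → 95 ≥ 50
Round 2 — Fallow overflows.
  Eston: +85 → 85 < 120
  Marsh: +75 → 75 < 100
  Newell: +70 → 70 ≥ 60
  Perry: +10 → 10 < 90
Round 3 — Newell overflows.
  Eston: +40 → 125 ≥ 120
Round 4 — Eston overflows.
  Perry: +75 → 85 < 90
No further overflows.

2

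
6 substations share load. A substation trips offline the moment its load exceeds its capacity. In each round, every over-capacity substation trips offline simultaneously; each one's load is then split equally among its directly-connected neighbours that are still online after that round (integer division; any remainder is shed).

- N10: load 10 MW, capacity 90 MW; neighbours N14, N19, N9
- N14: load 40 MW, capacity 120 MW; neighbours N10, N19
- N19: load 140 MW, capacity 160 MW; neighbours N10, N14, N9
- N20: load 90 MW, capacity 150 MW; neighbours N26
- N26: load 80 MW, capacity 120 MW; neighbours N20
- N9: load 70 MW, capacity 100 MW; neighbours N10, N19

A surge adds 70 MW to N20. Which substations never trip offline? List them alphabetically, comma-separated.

N10, N14, N19, N9

Round 1 — N20 at 160 > 150. N20 trips offline.
  N20 sheds 160 MW to N26: 160 each.
    N26: 80+160 = 240 > 120
Round 2 — N26 trips offline.
  N26 sheds 240 MW: no online neighbours, lost.
No further trips.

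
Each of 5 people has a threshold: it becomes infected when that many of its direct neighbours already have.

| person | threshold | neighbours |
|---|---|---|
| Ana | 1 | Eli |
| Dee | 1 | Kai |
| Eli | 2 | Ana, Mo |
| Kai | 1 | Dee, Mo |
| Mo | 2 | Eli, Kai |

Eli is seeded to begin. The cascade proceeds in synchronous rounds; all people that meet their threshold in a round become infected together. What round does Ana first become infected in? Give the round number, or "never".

Round 1 — Eli becomes infected (initial).
Round 2 — checking thresholds:
  Ana: 1 of 1 neighbours ≥ 1, becomes infected.
  Mo: 1 of 2 neighbours < 2, below threshold.
Round 3 — no new infections; cascade stops.

2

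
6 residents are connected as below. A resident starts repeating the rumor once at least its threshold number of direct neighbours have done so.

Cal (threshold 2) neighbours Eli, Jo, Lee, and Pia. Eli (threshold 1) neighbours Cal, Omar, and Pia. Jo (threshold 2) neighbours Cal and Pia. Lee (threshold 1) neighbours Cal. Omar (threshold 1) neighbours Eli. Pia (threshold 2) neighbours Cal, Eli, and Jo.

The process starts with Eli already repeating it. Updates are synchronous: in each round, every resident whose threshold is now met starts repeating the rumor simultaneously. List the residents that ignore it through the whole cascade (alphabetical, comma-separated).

Round 1 — Eli starts repeating the rumor (initial).
Round 2 — checking thresholds:
  Cal: 1 of 4 neighbours < 2, below threshold.
  Omar: 1 of 1 neighbours ≥ 1, starts repeating the rumor.
  Pia: 1 of 3 neighbours < 2, below threshold.
Round 3 — no new spreads; cascade stops.

Cal, Jo, Lee, Pia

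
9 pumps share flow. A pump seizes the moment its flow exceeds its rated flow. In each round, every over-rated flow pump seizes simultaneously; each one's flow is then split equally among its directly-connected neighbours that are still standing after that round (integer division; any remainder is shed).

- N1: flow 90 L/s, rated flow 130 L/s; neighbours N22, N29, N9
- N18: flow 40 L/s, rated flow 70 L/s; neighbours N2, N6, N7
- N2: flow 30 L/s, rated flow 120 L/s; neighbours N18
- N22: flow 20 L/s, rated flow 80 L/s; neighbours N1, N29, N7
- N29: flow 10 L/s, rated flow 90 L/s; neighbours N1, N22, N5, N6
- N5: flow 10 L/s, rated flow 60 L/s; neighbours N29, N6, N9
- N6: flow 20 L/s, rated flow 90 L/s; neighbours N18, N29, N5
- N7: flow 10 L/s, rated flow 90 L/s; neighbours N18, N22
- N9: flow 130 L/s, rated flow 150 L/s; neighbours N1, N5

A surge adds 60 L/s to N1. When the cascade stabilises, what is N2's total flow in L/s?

107

Round 1 — N1 at 150 > 130. N1 seizes.
  N1 sheds 150 L/s to N22, N29, N9: 50 each.
    N22: 20+50 = 70 ≤ 80
    N29: 10+50 = 60 ≤ 90
    N9: 130+50 = 180 > 150
Round 2 — N9 seizes.
  N9 sheds 180 L/s to N5: 180 each.
    N5: 10+180 = 190 > 60
Round 3 — N5 seizes.
  N5 sheds 190 L/s to N29, N6: 95 each.
    N29: 60+95 = 155 > 90
    N6: 20+95 = 115 > 90
Round 4 — N29, N6 seize.
  N29 sheds 155 L/s to N22: 155 each.
    N22: 70+155 = 225 > 80
  N6 sheds 115 L/s to N18: 115 each.
    N18: 40+115 = 155 > 70
Round 5 — N18, N22 seize.
  N18 sheds 155 L/s to N2, N7: 77 each (1 lost).
    N2: 30+77 = 107 ≤ 120
    N7: 10+77 = 87 ≤ 90
  N22 sheds 225 L/s to N7: 225 each.
    N7: 87+225 = 312 > 90
Round 6 — N7 seizes.
  N7 sheds 312 L/s: no online neighbours, lost.
No further seizures.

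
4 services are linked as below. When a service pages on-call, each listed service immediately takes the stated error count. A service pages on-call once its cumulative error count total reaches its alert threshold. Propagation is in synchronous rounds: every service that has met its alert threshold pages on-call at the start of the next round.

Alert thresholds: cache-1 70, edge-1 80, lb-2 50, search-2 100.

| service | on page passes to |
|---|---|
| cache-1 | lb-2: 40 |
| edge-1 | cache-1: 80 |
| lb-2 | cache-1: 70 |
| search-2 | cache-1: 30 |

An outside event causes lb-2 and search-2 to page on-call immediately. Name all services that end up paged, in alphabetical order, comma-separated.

Round 1 — lb-2, search-2 page on-call (initial).
  cache-1: +70+30 → 100 ≥ 70
Round 2 — cache-1 pages on-call.
No further pages.

cache-1, lb-2, search-2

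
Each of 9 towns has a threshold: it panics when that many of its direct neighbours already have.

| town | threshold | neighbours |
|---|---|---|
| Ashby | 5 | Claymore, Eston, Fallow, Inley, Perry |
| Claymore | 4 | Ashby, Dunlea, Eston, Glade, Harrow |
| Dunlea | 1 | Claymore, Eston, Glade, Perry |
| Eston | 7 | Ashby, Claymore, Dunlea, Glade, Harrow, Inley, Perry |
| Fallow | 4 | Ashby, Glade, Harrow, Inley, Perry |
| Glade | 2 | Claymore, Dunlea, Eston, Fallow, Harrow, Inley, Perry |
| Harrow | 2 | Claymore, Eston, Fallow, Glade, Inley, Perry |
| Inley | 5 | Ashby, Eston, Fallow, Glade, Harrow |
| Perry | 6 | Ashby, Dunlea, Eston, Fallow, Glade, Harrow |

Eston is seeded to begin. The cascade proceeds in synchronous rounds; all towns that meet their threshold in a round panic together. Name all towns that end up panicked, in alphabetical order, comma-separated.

Claymore, Dunlea, Eston, Glade, Harrow

Round 1 — Eston panics (initial).
Round 2 — checking thresholds:
  Ashby: 1 of 5 neighbours < 5, holds.
  Claymore: 1 of 5 neighbours < 4, holds.
  Dunlea: 1 of 4 neighbours ≥ 1, panics.
  Glade: 1 of 7 neighbours < 2, holds.
  Harrow: 1 of 6 neighbours < 2, holds.
  Inley: 1 of 5 neighbours < 5, holds.
  Perry: 1 of 6 neighbours < 6, holds.
Round 3 — checking thresholds:
  Ashby: 1 of 5 neighbours < 5, holds.
  Claymore: 2 of 5 neighbours < 4, holds.
  Glade: 2 of 7 neighbours ≥ 2, panics.
  Harrow: 1 of 6 neighbours < 2, holds.
  Inley: 1 of 5 neighbours < 5, holds.
  Perry: 2 of 6 neighbours < 6, holds.
Round 4 — checking thresholds:
  Ashby: 1 of 5 neighbours < 5, holds.
  Claymore: 3 of 5 neighbours < 4, holds.
  Fallow: 1 of 5 neighbours < 4, holds.
  Harrow: 2 of 6 neighbours ≥ 2, panics.
  Inley: 2 of 5 neighbours < 5, holds.
  Perry: 3 of 6 neighbours < 6, holds.
Round 5 — checking thresholds:
  Ashby: 1 of 5 neighbours < 5, holds.
  Claymore: 4 of 5 neighbours ≥ 4, panics.
  Fallow: 2 of 5 neighbours < 4, holds.
  Inley: 3 of 5 neighbours < 5, holds.
  Perry: 4 of 6 neighbours < 6, holds.
Round 6 — no new panics; cascade stops.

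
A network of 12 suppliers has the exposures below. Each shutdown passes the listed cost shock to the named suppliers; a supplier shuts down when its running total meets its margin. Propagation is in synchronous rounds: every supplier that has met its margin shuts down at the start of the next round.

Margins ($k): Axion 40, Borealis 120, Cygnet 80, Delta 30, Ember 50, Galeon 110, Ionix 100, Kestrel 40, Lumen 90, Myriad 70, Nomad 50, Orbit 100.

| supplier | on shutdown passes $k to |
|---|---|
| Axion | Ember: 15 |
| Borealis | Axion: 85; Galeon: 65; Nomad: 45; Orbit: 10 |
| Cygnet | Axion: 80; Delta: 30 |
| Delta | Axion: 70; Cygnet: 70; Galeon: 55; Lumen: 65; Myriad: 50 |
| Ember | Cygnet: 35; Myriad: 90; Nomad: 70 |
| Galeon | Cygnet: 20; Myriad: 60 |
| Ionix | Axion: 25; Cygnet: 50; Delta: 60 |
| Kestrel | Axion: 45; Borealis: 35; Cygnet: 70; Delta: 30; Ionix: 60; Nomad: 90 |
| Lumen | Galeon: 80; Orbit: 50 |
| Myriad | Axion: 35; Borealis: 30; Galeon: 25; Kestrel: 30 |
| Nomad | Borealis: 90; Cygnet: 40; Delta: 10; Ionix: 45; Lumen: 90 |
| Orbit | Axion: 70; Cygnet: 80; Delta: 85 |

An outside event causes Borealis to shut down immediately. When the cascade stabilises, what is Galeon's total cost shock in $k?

65

Round 1 — Borealis shuts down (initial).
  Axion: +85 → 85 ≥ 40
  Galeon: +65 → 65 < 110
  Nomad: +45 → 45 < 50
  Orbit: +10 → 10 < 100
Round 2 — Axion shuts down.
  Ember: +15 → 15 < 50
No further shutdowns.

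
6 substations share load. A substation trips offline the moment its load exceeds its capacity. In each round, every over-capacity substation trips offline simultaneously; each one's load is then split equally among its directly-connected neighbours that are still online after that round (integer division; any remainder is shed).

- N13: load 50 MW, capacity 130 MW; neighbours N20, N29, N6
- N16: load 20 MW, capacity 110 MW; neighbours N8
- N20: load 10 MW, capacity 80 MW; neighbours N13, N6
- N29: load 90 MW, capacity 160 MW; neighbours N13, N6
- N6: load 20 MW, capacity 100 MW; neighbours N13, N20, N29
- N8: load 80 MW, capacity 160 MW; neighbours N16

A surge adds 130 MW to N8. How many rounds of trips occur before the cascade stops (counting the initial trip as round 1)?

Round 1 — N8 at 210 > 160. N8 trips offline.
  N8 sheds 210 MW to N16: 210 each.
    N16: 20+210 = 230 > 110
Round 2 — N16 trips offline.
  N16 sheds 230 MW: no online neighbours, lost.
No further trips.

2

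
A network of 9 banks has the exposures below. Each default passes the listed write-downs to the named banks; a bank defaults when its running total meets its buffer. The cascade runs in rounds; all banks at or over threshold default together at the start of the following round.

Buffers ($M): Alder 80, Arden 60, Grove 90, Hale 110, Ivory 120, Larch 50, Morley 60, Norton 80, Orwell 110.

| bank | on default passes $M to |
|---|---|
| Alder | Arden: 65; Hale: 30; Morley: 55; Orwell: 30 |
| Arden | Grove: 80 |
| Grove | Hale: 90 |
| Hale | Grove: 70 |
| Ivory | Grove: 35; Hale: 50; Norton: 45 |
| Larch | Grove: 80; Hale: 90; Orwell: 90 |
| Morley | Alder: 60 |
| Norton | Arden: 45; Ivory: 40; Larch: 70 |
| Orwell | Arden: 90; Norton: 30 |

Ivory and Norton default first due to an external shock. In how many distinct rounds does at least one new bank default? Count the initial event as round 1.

Round 1 — Ivory, Norton default (initial).
  Arden: +45 → 45 < 60
  Grove: +35 → 35 < 90
  Hale: +50 → 50 < 110
  Larch: +70 → 70 ≥ 50
Round 2 — Larch defaults.
  Grove: +80 → 115 ≥ 90
  Hale: +90 → 140 ≥ 110
  Orwell: +90 → 90 < 110
Round 3 — Grove, Hale default.
No further defaults.

3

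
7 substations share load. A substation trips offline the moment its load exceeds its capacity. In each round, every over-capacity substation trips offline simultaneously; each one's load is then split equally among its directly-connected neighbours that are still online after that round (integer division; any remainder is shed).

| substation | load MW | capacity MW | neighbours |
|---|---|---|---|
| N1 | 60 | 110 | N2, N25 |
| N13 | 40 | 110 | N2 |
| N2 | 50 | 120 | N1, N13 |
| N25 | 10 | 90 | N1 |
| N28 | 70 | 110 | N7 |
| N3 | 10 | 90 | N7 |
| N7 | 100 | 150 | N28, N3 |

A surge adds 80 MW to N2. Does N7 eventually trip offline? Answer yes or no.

Round 1 — N2 at 130 > 120. N2 trips offline.
  N2 sheds 130 MW to N1, N13: 65 each.
    N1: 60+65 = 125 > 110
    N13: 40+65 = 105 ≤ 110
Round 2 — N1 trips offline.
  N1 sheds 125 MW to N25: 125 each.
    N25: 10+125 = 135 > 90
Round 3 — N25 trips offline.
  N25 sheds 135 MW: no online neighbours, lost.
No further trips.

no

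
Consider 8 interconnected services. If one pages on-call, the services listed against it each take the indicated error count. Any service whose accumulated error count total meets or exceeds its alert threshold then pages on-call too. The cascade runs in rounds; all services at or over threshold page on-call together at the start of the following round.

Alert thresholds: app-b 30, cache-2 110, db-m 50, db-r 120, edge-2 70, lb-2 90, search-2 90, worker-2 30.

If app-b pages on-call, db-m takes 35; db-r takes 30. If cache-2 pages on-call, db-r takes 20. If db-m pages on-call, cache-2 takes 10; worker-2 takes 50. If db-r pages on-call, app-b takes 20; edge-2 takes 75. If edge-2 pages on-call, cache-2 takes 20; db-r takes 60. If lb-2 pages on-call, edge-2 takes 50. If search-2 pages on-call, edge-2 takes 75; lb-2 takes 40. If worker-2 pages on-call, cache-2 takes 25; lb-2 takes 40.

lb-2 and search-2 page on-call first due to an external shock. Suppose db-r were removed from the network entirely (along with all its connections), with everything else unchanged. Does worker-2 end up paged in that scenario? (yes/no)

With db-r removed:
Round 1 — lb-2, search-2 page on-call (initial).
  edge-2: +50+75 → 125 ≥ 70
Round 2 — edge-2 pages on-call.
  cache-2: +20 → 20 < 110
No further pages.

no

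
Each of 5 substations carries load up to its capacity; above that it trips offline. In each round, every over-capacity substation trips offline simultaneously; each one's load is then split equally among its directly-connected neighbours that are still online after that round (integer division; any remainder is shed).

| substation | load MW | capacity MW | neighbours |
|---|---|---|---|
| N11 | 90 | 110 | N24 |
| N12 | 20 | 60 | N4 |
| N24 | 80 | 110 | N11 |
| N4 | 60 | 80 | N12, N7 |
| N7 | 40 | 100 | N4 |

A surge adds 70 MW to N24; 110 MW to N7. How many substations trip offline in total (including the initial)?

5

Round 1 — N24 at 150 > 110; N7 at 150 > 100. N24, N7 trip offline.
  N24 sheds 150 MW to N11: 150 each.
    N11: 90+150 = 240 > 110
  N7 sheds 150 MW to N4: 150 each.
    N4: 60+150 = 210 > 80
Round 2 — N11, N4 trip offline.
  N11 sheds 240 MW: no online neighbours, lost.
  N4 sheds 210 MW to N12: 210 each.
    N12: 20+210 = 230 > 60
Round 3 — N12 trips offline.
  N12 sheds 230 MW: no online neighbours, lost.
No further trips.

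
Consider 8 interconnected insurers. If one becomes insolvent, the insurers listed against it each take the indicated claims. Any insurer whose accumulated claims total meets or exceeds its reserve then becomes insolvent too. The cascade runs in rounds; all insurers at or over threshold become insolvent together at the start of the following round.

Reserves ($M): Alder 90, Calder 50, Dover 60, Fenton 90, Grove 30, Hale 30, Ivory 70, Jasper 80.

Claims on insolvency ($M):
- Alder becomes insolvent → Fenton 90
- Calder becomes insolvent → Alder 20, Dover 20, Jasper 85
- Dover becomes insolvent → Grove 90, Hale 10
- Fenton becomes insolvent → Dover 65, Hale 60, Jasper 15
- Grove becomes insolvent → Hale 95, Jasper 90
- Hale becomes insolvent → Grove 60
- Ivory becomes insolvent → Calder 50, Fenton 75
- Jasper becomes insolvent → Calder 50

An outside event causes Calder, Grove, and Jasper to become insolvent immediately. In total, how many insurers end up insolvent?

4

Round 1 — Calder, Grove, Jasper become insolvent (initial).
  Alder: +20 → 20 < 90
  Dover: +20 → 20 < 60
  Hale: +95 → 95 ≥ 30
Round 2 — Hale becomes insolvent.
No further insolvencies.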